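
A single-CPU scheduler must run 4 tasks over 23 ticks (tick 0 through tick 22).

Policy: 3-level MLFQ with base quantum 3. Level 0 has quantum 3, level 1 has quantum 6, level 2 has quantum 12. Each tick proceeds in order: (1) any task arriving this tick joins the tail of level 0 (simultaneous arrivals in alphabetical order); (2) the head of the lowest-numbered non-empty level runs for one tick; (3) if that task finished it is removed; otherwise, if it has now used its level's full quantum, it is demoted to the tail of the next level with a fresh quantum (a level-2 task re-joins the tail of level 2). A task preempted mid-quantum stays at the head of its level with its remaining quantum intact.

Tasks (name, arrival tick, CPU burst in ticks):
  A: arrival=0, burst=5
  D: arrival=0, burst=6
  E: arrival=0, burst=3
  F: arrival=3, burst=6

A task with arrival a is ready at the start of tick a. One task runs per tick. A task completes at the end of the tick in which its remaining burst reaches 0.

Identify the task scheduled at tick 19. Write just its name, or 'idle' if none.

t=0: L0/L1/L2 = ADE/-/- → run A
t=1: L0/L1/L2 = ADE/-/- → run A
t=2: L0/L1/L2 = ADE/-/- → run A
t=3: L0/L1/L2 = DEF/A/- → run D
t=4: L0/L1/L2 = DEF/A/- → run D
t=5: L0/L1/L2 = DEF/A/- → run D
t=6: L0/L1/L2 = EF/AD/- → run E
t=7: L0/L1/L2 = EF/AD/- → run E
t=8: L0/L1/L2 = EF/AD/- → run E
t=9: L0/L1/L2 = F/AD/- → run F
t=10: L0/L1/L2 = F/AD/- → run F
t=11: L0/L1/L2 = F/AD/- → run F
t=12: L0/L1/L2 = -/ADF/- → run A
t=13: L0/L1/L2 = -/ADF/- → run A
t=14: L0/L1/L2 = -/DF/- → run D
t=15: L0/L1/L2 = -/DF/- → run D
t=16: L0/L1/L2 = -/DF/- → run D
t=17: L0/L1/L2 = -/F/- → run F
t=18: L0/L1/L2 = -/F/- → run F
t=19: L0/L1/L2 = -/F/- → run F
t=20: (idle)
t=21: (idle)
t=22: (idle)

running at tick 19 = F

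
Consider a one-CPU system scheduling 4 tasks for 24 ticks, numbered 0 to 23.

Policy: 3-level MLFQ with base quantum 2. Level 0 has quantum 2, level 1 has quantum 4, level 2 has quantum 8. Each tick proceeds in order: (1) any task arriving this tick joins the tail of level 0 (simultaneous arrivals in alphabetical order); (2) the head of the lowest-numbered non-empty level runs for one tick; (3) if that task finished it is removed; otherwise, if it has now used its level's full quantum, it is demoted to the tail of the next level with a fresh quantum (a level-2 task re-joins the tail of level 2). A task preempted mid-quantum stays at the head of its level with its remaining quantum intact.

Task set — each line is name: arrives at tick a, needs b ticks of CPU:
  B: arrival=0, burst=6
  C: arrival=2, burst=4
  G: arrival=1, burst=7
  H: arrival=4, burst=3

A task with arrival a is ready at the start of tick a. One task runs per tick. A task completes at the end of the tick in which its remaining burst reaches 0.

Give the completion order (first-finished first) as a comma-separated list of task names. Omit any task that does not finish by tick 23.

t=0: L0/L1/L2 = B/-/- → run B
t=1: L0/L1/L2 = BG/-/- → run B
t=2: L0/L1/L2 = GC/B/- → run G
t=3: L0/L1/L2 = GC/B/- → run G
t=4: L0/L1/L2 = CH/BG/- → run C
t=5: L0/L1/L2 = CH/BG/- → run C
t=6: L0/L1/L2 = H/BGC/- → run H
t=7: L0/L1/L2 = H/BGC/- → run H
t=8: L0/L1/L2 = -/BGCH/- → run B
t=9: L0/L1/L2 = -/BGCH/- → run B
t=10: L0/L1/L2 = -/BGCH/- → run B
t=11: L0/L1/L2 = -/BGCH/- → run B
t=12: L0/L1/L2 = -/GCH/- → run G
t=13: L0/L1/L2 = -/GCH/- → run G
t=14: L0/L1/L2 = -/GCH/- → run G
t=15: L0/L1/L2 = -/GCH/- → run G
t=16: L0/L1/L2 = -/CH/G → run C
t=17: L0/L1/L2 = -/CH/G → run C
t=18: L0/L1/L2 = -/H/G → run H
t=19: L0/L1/L2 = -/-/G → run G
t=20: (idle)
t=21: (idle)
t=22: (idle)
t=23: (idle)

completion order = B, C, H, G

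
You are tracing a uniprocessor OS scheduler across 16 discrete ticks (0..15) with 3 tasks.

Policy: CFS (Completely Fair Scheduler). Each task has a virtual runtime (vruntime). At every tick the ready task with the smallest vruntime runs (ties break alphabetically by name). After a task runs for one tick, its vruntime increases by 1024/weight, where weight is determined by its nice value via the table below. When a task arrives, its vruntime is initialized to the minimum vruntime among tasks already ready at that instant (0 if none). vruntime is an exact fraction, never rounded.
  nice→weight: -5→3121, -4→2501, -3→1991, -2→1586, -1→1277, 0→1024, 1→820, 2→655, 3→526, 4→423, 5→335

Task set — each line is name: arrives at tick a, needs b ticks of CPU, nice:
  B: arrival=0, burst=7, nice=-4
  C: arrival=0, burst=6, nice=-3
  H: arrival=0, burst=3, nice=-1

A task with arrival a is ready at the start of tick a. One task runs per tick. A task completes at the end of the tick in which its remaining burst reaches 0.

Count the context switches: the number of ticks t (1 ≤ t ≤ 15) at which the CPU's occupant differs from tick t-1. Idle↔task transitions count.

t=0: vr[B=0 C=0 H=0] → run B
t=1: vr[B=1024/2501 C=0 H=0] → run C
t=2: vr[B=1024/2501 C=1024/1991 H=0] → run H
t=3: vr[B=1024/2501 C=1024/1991 H=1024/1277] → run B
t=4: vr[B=2048/2501 C=1024/1991 H=1024/1277] → run C
t=5: vr[B=2048/2501 C=2048/1991 H=1024/1277] → run H
t=6: vr[B=2048/2501 C=2048/1991 H=2048/1277] → run B
t=7: vr[B=3072/2501 C=2048/1991 H=2048/1277] → run C
t=8: vr[B=3072/2501 C=3072/1991 H=2048/1277] → run B
t=9: vr[B=4096/2501 C=3072/1991 H=2048/1277] → run C
t=10: vr[B=4096/2501 C=4096/1991 H=2048/1277] → run H
t=11: vr[B=4096/2501 C=4096/1991] → run B
t=12: vr[B=5120/2501 C=4096/1991] → run B
t=13: vr[B=6144/2501 C=4096/1991] → run C
t=14: vr[B=6144/2501 C=5120/1991] → run B
t=15: vr[C=5120/1991] → run C

context switches = 14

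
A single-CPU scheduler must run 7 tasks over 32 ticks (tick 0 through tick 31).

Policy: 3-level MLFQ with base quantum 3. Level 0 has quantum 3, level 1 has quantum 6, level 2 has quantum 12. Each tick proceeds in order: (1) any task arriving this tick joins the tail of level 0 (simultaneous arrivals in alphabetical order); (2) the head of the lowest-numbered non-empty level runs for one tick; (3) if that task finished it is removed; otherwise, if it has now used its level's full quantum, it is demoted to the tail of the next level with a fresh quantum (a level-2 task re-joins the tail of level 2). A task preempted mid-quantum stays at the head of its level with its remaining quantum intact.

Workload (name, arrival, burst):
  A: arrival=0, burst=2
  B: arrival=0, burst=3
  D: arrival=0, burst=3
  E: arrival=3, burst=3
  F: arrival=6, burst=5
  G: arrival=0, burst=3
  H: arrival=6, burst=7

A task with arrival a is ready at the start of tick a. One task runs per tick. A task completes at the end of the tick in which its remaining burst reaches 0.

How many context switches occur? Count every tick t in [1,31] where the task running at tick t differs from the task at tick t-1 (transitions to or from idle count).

context switches = 9

t=0: L0/L1/L2 = ABDG/-/- → run A
t=1: L0/L1/L2 = ABDG/-/- → run A
t=2: L0/L1/L2 = BDG/-/- → run B
t=3: L0/L1/L2 = BDGE/-/- → run B
t=4: L0/L1/L2 = BDGE/-/- → run B
t=5: L0/L1/L2 = DGE/-/- → run D
t=6: L0/L1/L2 = DGEFH/-/- → run D
t=7: L0/L1/L2 = DGEFH/-/- → run D
t=8: L0/L1/L2 = GEFH/-/- → run G
t=9: L0/L1/L2 = GEFH/-/- → run G
t=10: L0/L1/L2 = GEFH/-/- → run G
t=11: L0/L1/L2 = EFH/-/- → run E
t=12: L0/L1/L2 = EFH/-/- → run E
t=13: L0/L1/L2 = EFH/-/- → run E
t=14: L0/L1/L2 = FH/-/- → run F
t=15: L0/L1/L2 = FH/-/- → run F
t=16: L0/L1/L2 = FH/-/- → run F
t=17: L0/L1/L2 = H/F/- → run H
t=18: L0/L1/L2 = H/F/- → run H
t=19: L0/L1/L2 = H/F/- → run H
t=20: L0/L1/L2 = -/FH/- → run F
t=21: L0/L1/L2 = -/FH/- → run F
t=22: L0/L1/L2 = -/H/- → run H
t=23: L0/L1/L2 = -/H/- → run H
t=24: L0/L1/L2 = -/H/- → run H
t=25: L0/L1/L2 = -/H/- → run H
t=26: (idle)
t=27: (idle)
t=28: (idle)
t=29: (idle)
t=30: (idle)
t=31: (idle)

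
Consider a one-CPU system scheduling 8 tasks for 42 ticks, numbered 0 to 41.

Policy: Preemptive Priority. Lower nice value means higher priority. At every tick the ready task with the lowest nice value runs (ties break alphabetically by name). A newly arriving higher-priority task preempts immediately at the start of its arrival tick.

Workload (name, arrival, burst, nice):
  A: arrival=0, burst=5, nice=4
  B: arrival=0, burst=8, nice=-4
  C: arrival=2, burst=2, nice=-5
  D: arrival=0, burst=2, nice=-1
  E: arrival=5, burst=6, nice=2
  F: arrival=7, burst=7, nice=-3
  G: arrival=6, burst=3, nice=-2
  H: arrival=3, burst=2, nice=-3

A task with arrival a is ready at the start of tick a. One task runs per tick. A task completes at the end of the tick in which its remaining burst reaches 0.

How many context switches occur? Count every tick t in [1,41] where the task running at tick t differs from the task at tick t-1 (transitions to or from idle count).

t=0: ready={A,B,D} → run B
t=1: ready={A,B,D} → run B
t=2: ready={A,B,C,D} → run C
t=3: ready={A,B,C,D,H} → run C
t=4: ready={A,B,D,H} → run B
t=5: ready={A,B,D,E,H} → run B
t=6: ready={A,B,D,E,G,H} → run B
t=7: ready={A,B,D,E,F,G,H} → run B
t=8: ready={A,B,D,E,F,G,H} → run B
t=9: ready={A,B,D,E,F,G,H} → run B
t=10: ready={A,D,E,F,G,H} → run F
t=11: ready={A,D,E,F,G,H} → run F
t=12: ready={A,D,E,F,G,H} → run F
t=13: ready={A,D,E,F,G,H} → run F
t=14: ready={A,D,E,F,G,H} → run F
t=15: ready={A,D,E,F,G,H} → run F
t=16: ready={A,D,E,F,G,H} → run F
t=17: ready={A,D,E,G,H} → run H
t=18: ready={A,D,E,G,H} → run H
t=19: ready={A,D,E,G} → run G
t=20: ready={A,D,E,G} → run G
t=21: ready={A,D,E,G} → run G
t=22: ready={A,D,E} → run D
t=23: ready={A,D,E} → run D
t=24: ready={A,E} → run E
t=25: ready={A,E} → run E
t=26: ready={A,E} → run E
t=27: ready={A,E} → run E
t=28: ready={A,E} → run E
t=29: ready={A,E} → run E
t=30: ready={A} → run A
t=31: ready={A} → run A
t=32: ready={A} → run A
t=33: ready={A} → run A
t=34: ready={A} → run A
t=35: (idle)
t=36: (idle)
t=37: (idle)
t=38: (idle)
t=39: (idle)
t=40: (idle)
t=41: (idle)

context switches = 9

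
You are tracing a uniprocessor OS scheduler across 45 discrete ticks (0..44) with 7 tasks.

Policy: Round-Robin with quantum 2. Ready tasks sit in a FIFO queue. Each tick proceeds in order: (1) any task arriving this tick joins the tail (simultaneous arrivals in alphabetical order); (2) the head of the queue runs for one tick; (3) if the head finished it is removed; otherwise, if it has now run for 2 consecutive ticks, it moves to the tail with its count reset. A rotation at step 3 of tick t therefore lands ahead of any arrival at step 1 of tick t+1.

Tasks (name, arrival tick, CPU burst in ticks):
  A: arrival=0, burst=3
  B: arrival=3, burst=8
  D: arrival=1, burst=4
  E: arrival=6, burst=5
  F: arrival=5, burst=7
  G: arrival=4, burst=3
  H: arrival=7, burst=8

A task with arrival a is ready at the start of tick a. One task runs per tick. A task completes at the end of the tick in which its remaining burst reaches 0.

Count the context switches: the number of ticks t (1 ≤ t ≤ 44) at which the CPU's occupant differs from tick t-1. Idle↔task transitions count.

t=0: queue=[A] q_used=0 → run A
t=1: queue=[A,D] q_used=1 → run A
t=2: queue=[D,A] q_used=0 → run D
t=3: queue=[D,A,B] q_used=1 → run D
t=4: queue=[A,B,D,G] q_used=0 → run A
t=5: queue=[B,D,G,F] q_used=0 → run B
t=6: queue=[B,D,G,F,E] q_used=1 → run B
t=7: queue=[D,G,F,E,B,H] q_used=0 → run D
t=8: queue=[D,G,F,E,B,H] q_used=1 → run D
t=9: queue=[G,F,E,B,H] q_used=0 → run G
t=10: queue=[G,F,E,B,H] q_used=1 → run G
t=11: queue=[F,E,B,H,G] q_used=0 → run F
t=12: queue=[F,E,B,H,G] q_used=1 → run F
t=13: queue=[E,B,H,G,F] q_used=0 → run E
t=14: queue=[E,B,H,G,F] q_used=1 → run E
t=15: queue=[B,H,G,F,E] q_used=0 → run B
t=16: queue=[B,H,G,F,E] q_used=1 → run B
t=17: queue=[H,G,F,E,B] q_used=0 → run H
t=18: queue=[H,G,F,E,B] q_used=1 → run H
t=19: queue=[G,F,E,B,H] q_used=0 → run G
t=20: queue=[F,E,B,H] q_used=0 → run F
t=21: queue=[F,E,B,H] q_used=1 → run F
t=22: queue=[E,B,H,F] q_used=0 → run E
t=23: queue=[E,B,H,F] q_used=1 → run E
t=24: queue=[B,H,F,E] q_used=0 → run B
t=25: queue=[B,H,F,E] q_used=1 → run B
t=26: queue=[H,F,E,B] q_used=0 → run H
t=27: queue=[H,F,E,B] q_used=1 → run H
t=28: queue=[F,E,B,H] q_used=0 → run F
t=29: queue=[F,E,B,H] q_used=1 → run F
t=30: queue=[E,B,H,F] q_used=0 → run E
t=31: queue=[B,H,F] q_used=0 → run B
t=32: queue=[B,H,F] q_used=1 → run B
t=33: queue=[H,F] q_used=0 → run H
t=34: queue=[H,F] q_used=1 → run H
t=35: queue=[F,H] q_used=0 → run F
t=36: queue=[H] q_used=0 → run H
t=37: queue=[H] q_used=1 → run H
t=38: (idle)
t=39: (idle)
t=40: (idle)
t=41: (idle)
t=42: (idle)
t=43: (idle)
t=44: (idle)

context switches = 21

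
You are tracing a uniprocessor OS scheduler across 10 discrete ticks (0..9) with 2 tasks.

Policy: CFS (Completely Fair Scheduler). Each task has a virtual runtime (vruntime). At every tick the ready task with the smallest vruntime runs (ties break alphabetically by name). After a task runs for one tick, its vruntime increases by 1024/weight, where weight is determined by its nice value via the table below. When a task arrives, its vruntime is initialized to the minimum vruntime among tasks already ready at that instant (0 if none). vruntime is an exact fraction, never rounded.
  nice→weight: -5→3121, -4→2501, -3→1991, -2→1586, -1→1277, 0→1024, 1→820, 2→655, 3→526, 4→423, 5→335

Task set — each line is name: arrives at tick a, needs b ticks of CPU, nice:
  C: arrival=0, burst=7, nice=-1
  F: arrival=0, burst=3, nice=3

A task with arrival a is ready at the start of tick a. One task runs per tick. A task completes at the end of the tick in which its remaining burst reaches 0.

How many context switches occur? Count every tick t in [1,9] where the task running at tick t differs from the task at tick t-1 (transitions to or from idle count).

context switches = 6

t=0: vr[C=0 F=0] → run C
t=1: vr[C=1024/1277 F=0] → run F
t=2: vr[C=1024/1277 F=512/263] → run C
t=3: vr[C=2048/1277 F=512/263] → run C
t=4: vr[C=3072/1277 F=512/263] → run F
t=5: vr[C=3072/1277 F=1024/263] → run C
t=6: vr[C=4096/1277 F=1024/263] → run C
t=7: vr[C=5120/1277 F=1024/263] → run F
t=8: vr[C=5120/1277] → run C
t=9: vr[C=6144/1277] → run C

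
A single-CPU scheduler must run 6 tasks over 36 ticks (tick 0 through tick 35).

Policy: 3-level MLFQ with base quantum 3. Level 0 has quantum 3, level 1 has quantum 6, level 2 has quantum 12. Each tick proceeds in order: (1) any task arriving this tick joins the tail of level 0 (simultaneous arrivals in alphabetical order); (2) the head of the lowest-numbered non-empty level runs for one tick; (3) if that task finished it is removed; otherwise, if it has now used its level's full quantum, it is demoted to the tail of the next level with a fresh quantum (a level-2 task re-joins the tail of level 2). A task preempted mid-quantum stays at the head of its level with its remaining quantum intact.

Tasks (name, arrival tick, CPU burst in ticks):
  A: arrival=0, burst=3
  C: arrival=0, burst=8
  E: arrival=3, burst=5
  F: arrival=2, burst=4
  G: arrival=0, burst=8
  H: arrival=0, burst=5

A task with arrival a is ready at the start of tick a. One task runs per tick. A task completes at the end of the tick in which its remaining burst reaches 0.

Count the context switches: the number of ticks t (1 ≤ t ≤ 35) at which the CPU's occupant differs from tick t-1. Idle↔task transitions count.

context switches = 11

t=0: L0/L1/L2 = ACGH/-/- → run A
t=1: L0/L1/L2 = ACGH/-/- → run A
t=2: L0/L1/L2 = ACGHF/-/- → run A
t=3: L0/L1/L2 = CGHFE/-/- → run C
t=4: L0/L1/L2 = CGHFE/-/- → run C
t=5: L0/L1/L2 = CGHFE/-/- → run C
t=6: L0/L1/L2 = GHFE/C/- → run G
t=7: L0/L1/L2 = GHFE/C/- → run G
t=8: L0/L1/L2 = GHFE/C/- → run G
t=9: L0/L1/L2 = HFE/CG/- → run H
t=10: L0/L1/L2 = HFE/CG/- → run H
t=11: L0/L1/L2 = HFE/CG/- → run H
t=12: L0/L1/L2 = FE/CGH/- → run F
t=13: L0/L1/L2 = FE/CGH/- → run F
t=14: L0/L1/L2 = FE/CGH/- → run F
t=15: L0/L1/L2 = E/CGHF/- → run E
t=16: L0/L1/L2 = E/CGHF/- → run E
t=17: L0/L1/L2 = E/CGHF/- → run E
t=18: L0/L1/L2 = -/CGHFE/- → run C
t=19: L0/L1/L2 = -/CGHFE/- → run C
t=20: L0/L1/L2 = -/CGHFE/- → run C
t=21: L0/L1/L2 = -/CGHFE/- → run C
t=22: L0/L1/L2 = -/CGHFE/- → run C
t=23: L0/L1/L2 = -/GHFE/- → run G
t=24: L0/L1/L2 = -/GHFE/- → run G
t=25: L0/L1/L2 = -/GHFE/- → run G
t=26: L0/L1/L2 = -/GHFE/- → run G
t=27: L0/L1/L2 = -/GHFE/- → run G
t=28: L0/L1/L2 = -/HFE/- → run H
t=29: L0/L1/L2 = -/HFE/- → run H
t=30: L0/L1/L2 = -/FE/- → run F
t=31: L0/L1/L2 = -/E/- → run E
t=32: L0/L1/L2 = -/E/- → run E
t=33: (idle)
t=34: (idle)
t=35: (idle)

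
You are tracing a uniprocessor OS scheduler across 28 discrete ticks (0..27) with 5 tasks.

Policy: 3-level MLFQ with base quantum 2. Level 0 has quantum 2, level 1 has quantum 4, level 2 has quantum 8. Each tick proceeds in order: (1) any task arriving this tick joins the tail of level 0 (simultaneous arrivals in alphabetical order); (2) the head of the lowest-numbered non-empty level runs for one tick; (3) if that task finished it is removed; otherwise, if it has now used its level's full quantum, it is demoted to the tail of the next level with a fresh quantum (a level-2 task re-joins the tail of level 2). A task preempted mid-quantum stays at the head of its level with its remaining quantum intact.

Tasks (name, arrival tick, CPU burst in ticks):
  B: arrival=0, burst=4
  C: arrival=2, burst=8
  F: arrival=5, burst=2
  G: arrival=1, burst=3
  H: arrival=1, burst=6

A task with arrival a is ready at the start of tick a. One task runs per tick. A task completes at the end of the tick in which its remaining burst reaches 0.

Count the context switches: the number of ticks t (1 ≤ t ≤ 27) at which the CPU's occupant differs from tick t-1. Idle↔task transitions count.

context switches = 9

t=0: L0/L1/L2 = B/-/- → run B
t=1: L0/L1/L2 = BGH/-/- → run B
t=2: L0/L1/L2 = GHC/B/- → run G
t=3: L0/L1/L2 = GHC/B/- → run G
t=4: L0/L1/L2 = HC/BG/- → run H
t=5: L0/L1/L2 = HCF/BG/- → run H
t=6: L0/L1/L2 = CF/BGH/- → run C
t=7: L0/L1/L2 = CF/BGH/- → run C
t=8: L0/L1/L2 = F/BGHC/- → run F
t=9: L0/L1/L2 = F/BGHC/- → run F
t=10: L0/L1/L2 = -/BGHC/- → run B
t=11: L0/L1/L2 = -/BGHC/- → run B
t=12: L0/L1/L2 = -/GHC/- → run G
t=13: L0/L1/L2 = -/HC/- → run H
t=14: L0/L1/L2 = -/HC/- → run H
t=15: L0/L1/L2 = -/HC/- → run H
t=16: L0/L1/L2 = -/HC/- → run H
t=17: L0/L1/L2 = -/C/- → run C
t=18: L0/L1/L2 = -/C/- → run C
t=19: L0/L1/L2 = -/C/- → run C
t=20: L0/L1/L2 = -/C/- → run C
t=21: L0/L1/L2 = -/-/C → run C
t=22: L0/L1/L2 = -/-/C → run C
t=23: (idle)
t=24: (idle)
t=25: (idle)
t=26: (idle)
t=27: (idle)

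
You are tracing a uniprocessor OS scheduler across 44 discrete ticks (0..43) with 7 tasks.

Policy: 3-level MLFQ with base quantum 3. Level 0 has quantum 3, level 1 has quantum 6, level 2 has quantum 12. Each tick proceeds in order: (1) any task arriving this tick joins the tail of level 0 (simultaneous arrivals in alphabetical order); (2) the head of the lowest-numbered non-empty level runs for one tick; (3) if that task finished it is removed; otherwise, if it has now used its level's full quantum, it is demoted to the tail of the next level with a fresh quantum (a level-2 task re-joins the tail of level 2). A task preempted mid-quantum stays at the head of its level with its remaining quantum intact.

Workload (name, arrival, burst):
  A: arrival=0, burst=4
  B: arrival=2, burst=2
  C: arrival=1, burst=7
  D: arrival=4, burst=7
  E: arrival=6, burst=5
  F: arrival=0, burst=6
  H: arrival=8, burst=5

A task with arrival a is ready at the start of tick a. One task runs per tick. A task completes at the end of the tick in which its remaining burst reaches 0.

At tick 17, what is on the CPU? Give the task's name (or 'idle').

running at tick 17 = H

t=0: L0/L1/L2 = AF/-/- → run A
t=1: L0/L1/L2 = AFC/-/- → run A
t=2: L0/L1/L2 = AFCB/-/- → run A
t=3: L0/L1/L2 = FCB/A/- → run F
t=4: L0/L1/L2 = FCBD/A/- → run F
t=5: L0/L1/L2 = FCBD/A/- → run F
t=6: L0/L1/L2 = CBDE/AF/- → run C
t=7: L0/L1/L2 = CBDE/AF/- → run C
t=8: L0/L1/L2 = CBDEH/AF/- → run C
t=9: L0/L1/L2 = BDEH/AFC/- → run B
t=10: L0/L1/L2 = BDEH/AFC/- → run B
t=11: L0/L1/L2 = DEH/AFC/- → run D
t=12: L0/L1/L2 = DEH/AFC/- → run D
t=13: L0/L1/L2 = DEH/AFC/- → run D
t=14: L0/L1/L2 = EH/AFCD/- → run E
t=15: L0/L1/L2 = EH/AFCD/- → run E
t=16: L0/L1/L2 = EH/AFCD/- → run E
t=17: L0/L1/L2 = H/AFCDE/- → run H
t=18: L0/L1/L2 = H/AFCDE/- → run H
t=19: L0/L1/L2 = H/AFCDE/- → run H
t=20: L0/L1/L2 = -/AFCDEH/- → run A
t=21: L0/L1/L2 = -/FCDEH/- → run F
t=22: L0/L1/L2 = -/FCDEH/- → run F
t=23: L0/L1/L2 = -/FCDEH/- → run F
t=24: L0/L1/L2 = -/CDEH/- → run C
t=25: L0/L1/L2 = -/CDEH/- → run C
t=26: L0/L1/L2 = -/CDEH/- → run C
t=27: L0/L1/L2 = -/CDEH/- → run C
t=28: L0/L1/L2 = -/DEH/- → run D
t=29: L0/L1/L2 = -/DEH/- → run D
t=30: L0/L1/L2 = -/DEH/- → run D
t=31: L0/L1/L2 = -/DEH/- → run D
t=32: L0/L1/L2 = -/EH/- → run E
t=33: L0/L1/L2 = -/EH/- → run E
t=34: L0/L1/L2 = -/H/- → run H
t=35: L0/L1/L2 = -/H/- → run H
t=36: (idle)
t=37: (idle)
t=38: (idle)
t=39: (idle)
t=40: (idle)
t=41: (idle)
t=42: (idle)
t=43: (idle)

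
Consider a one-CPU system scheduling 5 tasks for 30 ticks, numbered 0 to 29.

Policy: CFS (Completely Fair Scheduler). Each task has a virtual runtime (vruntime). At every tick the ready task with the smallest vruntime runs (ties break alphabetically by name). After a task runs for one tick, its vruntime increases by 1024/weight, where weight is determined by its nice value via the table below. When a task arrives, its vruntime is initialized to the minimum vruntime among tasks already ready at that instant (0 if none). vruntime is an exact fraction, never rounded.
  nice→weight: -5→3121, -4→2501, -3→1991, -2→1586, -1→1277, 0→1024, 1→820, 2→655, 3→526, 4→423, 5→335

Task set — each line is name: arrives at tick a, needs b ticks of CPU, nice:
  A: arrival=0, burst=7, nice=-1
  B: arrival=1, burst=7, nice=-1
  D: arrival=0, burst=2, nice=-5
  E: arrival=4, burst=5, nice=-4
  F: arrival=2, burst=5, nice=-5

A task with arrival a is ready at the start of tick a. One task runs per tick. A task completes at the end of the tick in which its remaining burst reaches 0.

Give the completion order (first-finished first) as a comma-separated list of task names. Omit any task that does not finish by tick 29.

completion order = D, F, E, A, B

t=0: vr[A=0 D=0] → run A
t=1: vr[A=1024/1277 B=0 D=0] → run B
t=2: vr[A=1024/1277 B=1024/1277 D=0 F=0] → run D
t=3: vr[A=1024/1277 B=1024/1277 D=1024/3121 F=0] → run F
t=4: vr[A=1024/1277 B=1024/1277 D=1024/3121 E=1024/3121 F=1024/3121] → run D
t=5: vr[A=1024/1277 B=1024/1277 E=1024/3121 F=1024/3121] → run E
t=6: vr[A=1024/1277 B=1024/1277 E=5756928/7805621 F=1024/3121] → run F
t=7: vr[A=1024/1277 B=1024/1277 E=5756928/7805621 F=2048/3121] → run F
t=8: vr[A=1024/1277 B=1024/1277 E=5756928/7805621 F=3072/3121] → run E
t=9: vr[A=1024/1277 B=1024/1277 E=8952832/7805621 F=3072/3121] → run A
t=10: vr[A=2048/1277 B=1024/1277 E=8952832/7805621 F=3072/3121] → run B
t=11: vr[A=2048/1277 B=2048/1277 E=8952832/7805621 F=3072/3121] → run F
t=12: vr[A=2048/1277 B=2048/1277 E=8952832/7805621 F=4096/3121] → run E
t=13: vr[A=2048/1277 B=2048/1277 E=12148736/7805621 F=4096/3121] → run F
t=14: vr[A=2048/1277 B=2048/1277 E=12148736/7805621] → run E
t=15: vr[A=2048/1277 B=2048/1277 E=15344640/7805621] → run A
t=16: vr[A=3072/1277 B=2048/1277 E=15344640/7805621] → run B
t=17: vr[A=3072/1277 B=3072/1277 E=15344640/7805621] → run E
t=18: vr[A=3072/1277 B=3072/1277] → run A
t=19: vr[A=4096/1277 B=3072/1277] → run B
t=20: vr[A=4096/1277 B=4096/1277] → run A
t=21: vr[A=5120/1277 B=4096/1277] → run B
t=22: vr[A=5120/1277 B=5120/1277] → run A
t=23: vr[A=6144/1277 B=5120/1277] → run B
t=24: vr[A=6144/1277 B=6144/1277] → run A
t=25: vr[B=6144/1277] → run B
t=26: (idle)
t=27: (idle)
t=28: (idle)
t=29: (idle)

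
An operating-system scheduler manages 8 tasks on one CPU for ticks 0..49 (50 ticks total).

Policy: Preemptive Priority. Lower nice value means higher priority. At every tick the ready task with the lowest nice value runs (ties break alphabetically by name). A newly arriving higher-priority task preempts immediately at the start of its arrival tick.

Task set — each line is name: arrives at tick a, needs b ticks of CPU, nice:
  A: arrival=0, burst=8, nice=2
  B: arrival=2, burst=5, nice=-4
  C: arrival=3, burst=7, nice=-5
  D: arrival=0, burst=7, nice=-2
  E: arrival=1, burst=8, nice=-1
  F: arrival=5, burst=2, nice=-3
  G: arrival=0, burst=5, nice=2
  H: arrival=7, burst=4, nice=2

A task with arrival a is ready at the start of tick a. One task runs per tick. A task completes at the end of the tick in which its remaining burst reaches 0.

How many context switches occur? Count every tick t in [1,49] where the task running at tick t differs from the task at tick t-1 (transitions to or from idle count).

context switches = 10

t=0: ready={A,D,G} → run D
t=1: ready={A,D,E,G} → run D
t=2: ready={A,B,D,E,G} → run B
t=3: ready={A,B,C,D,E,G} → run C
t=4: ready={A,B,C,D,E,G} → run C
t=5: ready={A,B,C,D,E,F,G} → run C
t=6: ready={A,B,C,D,E,F,G} → run C
t=7: ready={A,B,C,D,E,F,G,H} → run C
t=8: ready={A,B,C,D,E,F,G,H} → run C
t=9: ready={A,B,C,D,E,F,G,H} → run C
t=10: ready={A,B,D,E,F,G,H} → run B
t=11: ready={A,B,D,E,F,G,H} → run B
t=12: ready={A,B,D,E,F,G,H} → run B
t=13: ready={A,B,D,E,F,G,H} → run B
t=14: ready={A,D,E,F,G,H} → run F
t=15: ready={A,D,E,F,G,H} → run F
t=16: ready={A,D,E,G,H} → run D
t=17: ready={A,D,E,G,H} → run D
t=18: ready={A,D,E,G,H} → run D
t=19: ready={A,D,E,G,H} → run D
t=20: ready={A,D,E,G,H} → run D
t=21: ready={A,E,G,H} → run E
t=22: ready={A,E,G,H} → run E
t=23: ready={A,E,G,H} → run E
t=24: ready={A,E,G,H} → run E
t=25: ready={A,E,G,H} → run E
t=26: ready={A,E,G,H} → run E
t=27: ready={A,E,G,H} → run E
t=28: ready={A,E,G,H} → run E
t=29: ready={A,G,H} → run A
t=30: ready={A,G,H} → run A
t=31: ready={A,G,H} → run A
t=32: ready={A,G,H} → run A
t=33: ready={A,G,H} → run A
t=34: ready={A,G,H} → run A
t=35: ready={A,G,H} → run A
t=36: ready={A,G,H} → run A
t=37: ready={G,H} → run G
t=38: ready={G,H} → run G
t=39: ready={G,H} → run G
t=40: ready={G,H} → run G
t=41: ready={G,H} → run G
t=42: ready={H} → run H
t=43: ready={H} → run H
t=44: ready={H} → run H
t=45: ready={H} → run H
t=46: (idle)
t=47: (idle)
t=48: (idle)
t=49: (idle)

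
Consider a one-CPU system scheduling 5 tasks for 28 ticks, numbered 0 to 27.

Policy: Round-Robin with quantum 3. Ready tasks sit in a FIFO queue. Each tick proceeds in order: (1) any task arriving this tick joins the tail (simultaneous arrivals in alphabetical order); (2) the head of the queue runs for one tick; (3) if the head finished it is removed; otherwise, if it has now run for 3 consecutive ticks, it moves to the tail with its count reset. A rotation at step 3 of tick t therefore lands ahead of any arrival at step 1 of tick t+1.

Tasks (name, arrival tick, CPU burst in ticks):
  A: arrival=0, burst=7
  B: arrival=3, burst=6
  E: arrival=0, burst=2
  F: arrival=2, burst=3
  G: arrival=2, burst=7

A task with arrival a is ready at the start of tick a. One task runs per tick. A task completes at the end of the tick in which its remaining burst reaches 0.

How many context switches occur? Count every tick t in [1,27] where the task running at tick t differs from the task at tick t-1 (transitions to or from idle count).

context switches = 10

t=0: queue=[A,E] q_used=0 → run A
t=1: queue=[A,E] q_used=1 → run A
t=2: queue=[A,E,F,G] q_used=2 → run A
t=3: queue=[E,F,G,A,B] q_used=0 → run E
t=4: queue=[E,F,G,A,B] q_used=1 → run E
t=5: queue=[F,G,A,B] q_used=0 → run F
t=6: queue=[F,G,A,B] q_used=1 → run F
t=7: queue=[F,G,A,B] q_used=2 → run F
t=8: queue=[G,A,B] q_used=0 → run G
t=9: queue=[G,A,B] q_used=1 → run G
t=10: queue=[G,A,B] q_used=2 → run G
t=11: queue=[A,B,G] q_used=0 → run A
t=12: queue=[A,B,G] q_used=1 → run A
t=13: queue=[A,B,G] q_used=2 → run A
t=14: queue=[B,G,A] q_used=0 → run B
t=15: queue=[B,G,A] q_used=1 → run B
t=16: queue=[B,G,A] q_used=2 → run B
t=17: queue=[G,A,B] q_used=0 → run G
t=18: queue=[G,A,B] q_used=1 → run G
t=19: queue=[G,A,B] q_used=2 → run G
t=20: queue=[A,B,G] q_used=0 → run A
t=21: queue=[B,G] q_used=0 → run B
t=22: queue=[B,G] q_used=1 → run B
t=23: queue=[B,G] q_used=2 → run B
t=24: queue=[G] q_used=0 → run G
t=25: (idle)
t=26: (idle)
t=27: (idle)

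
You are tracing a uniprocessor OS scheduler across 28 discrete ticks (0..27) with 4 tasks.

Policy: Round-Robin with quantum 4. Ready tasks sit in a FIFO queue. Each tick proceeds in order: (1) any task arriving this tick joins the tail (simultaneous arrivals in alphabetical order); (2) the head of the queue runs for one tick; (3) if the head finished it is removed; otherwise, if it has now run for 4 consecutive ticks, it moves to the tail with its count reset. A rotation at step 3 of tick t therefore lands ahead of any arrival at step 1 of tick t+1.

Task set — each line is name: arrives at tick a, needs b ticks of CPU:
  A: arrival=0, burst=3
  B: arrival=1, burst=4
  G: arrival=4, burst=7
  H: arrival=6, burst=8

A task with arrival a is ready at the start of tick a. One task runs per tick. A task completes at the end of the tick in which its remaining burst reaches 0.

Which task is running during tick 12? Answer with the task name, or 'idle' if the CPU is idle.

running at tick 12 = H

t=0: queue=[A] q_used=0 → run A
t=1: queue=[A,B] q_used=1 → run A
t=2: queue=[A,B] q_used=2 → run A
t=3: queue=[B] q_used=0 → run B
t=4: queue=[B,G] q_used=1 → run B
t=5: queue=[B,G] q_used=2 → run B
t=6: queue=[B,G,H] q_used=3 → run B
t=7: queue=[G,H] q_used=0 → run G
t=8: queue=[G,H] q_used=1 → run G
t=9: queue=[G,H] q_used=2 → run G
t=10: queue=[G,H] q_used=3 → run G
t=11: queue=[H,G] q_used=0 → run H
t=12: queue=[H,G] q_used=1 → run H
t=13: queue=[H,G] q_used=2 → run H
t=14: queue=[H,G] q_used=3 → run H
t=15: queue=[G,H] q_used=0 → run G
t=16: queue=[G,H] q_used=1 → run G
t=17: queue=[G,H] q_used=2 → run G
t=18: queue=[H] q_used=0 → run H
t=19: queue=[H] q_used=1 → run H
t=20: queue=[H] q_used=2 → run H
t=21: queue=[H] q_used=3 → run H
t=22: (idle)
t=23: (idle)
t=24: (idle)
t=25: (idle)
t=26: (idle)
t=27: (idle)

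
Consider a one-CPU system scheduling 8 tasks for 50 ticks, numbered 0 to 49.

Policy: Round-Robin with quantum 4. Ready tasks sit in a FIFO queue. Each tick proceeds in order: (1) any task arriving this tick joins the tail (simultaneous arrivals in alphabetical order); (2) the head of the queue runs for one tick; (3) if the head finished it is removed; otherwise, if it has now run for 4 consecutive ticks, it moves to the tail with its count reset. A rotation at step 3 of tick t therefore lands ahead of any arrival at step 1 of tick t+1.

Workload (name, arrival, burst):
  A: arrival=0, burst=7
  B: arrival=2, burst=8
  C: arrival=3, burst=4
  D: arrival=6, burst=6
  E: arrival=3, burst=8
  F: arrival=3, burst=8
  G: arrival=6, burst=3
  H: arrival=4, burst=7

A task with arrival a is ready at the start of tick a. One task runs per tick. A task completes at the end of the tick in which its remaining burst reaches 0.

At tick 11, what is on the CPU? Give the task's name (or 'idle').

running at tick 11 = C

t=0: queue=[A] q_used=0 → run A
t=1: queue=[A] q_used=1 → run A
t=2: queue=[A,B] q_used=2 → run A
t=3: queue=[A,B,C,E,F] q_used=3 → run A
t=4: queue=[B,C,E,F,A,H] q_used=0 → run B
t=5: queue=[B,C,E,F,A,H] q_used=1 → run B
t=6: queue=[B,C,E,F,A,H,D,G] q_used=2 → run B
t=7: queue=[B,C,E,F,A,H,D,G] q_used=3 → run B
t=8: queue=[C,E,F,A,H,D,G,B] q_used=0 → run C
t=9: queue=[C,E,F,A,H,D,G,B] q_used=1 → run C
t=10: queue=[C,E,F,A,H,D,G,B] q_used=2 → run C
t=11: queue=[C,E,F,A,H,D,G,B] q_used=3 → run C
t=12: queue=[E,F,A,H,D,G,B] q_used=0 → run E
t=13: queue=[E,F,A,H,D,G,B] q_used=1 → run E
t=14: queue=[E,F,A,H,D,G,B] q_used=2 → run E
t=15: queue=[E,F,A,H,D,G,B] q_used=3 → run E
t=16: queue=[F,A,H,D,G,B,E] q_used=0 → run F
t=17: queue=[F,A,H,D,G,B,E] q_used=1 → run F
t=18: queue=[F,A,H,D,G,B,E] q_used=2 → run F
t=19: queue=[F,A,H,D,G,B,E] q_used=3 → run F
t=20: queue=[A,H,D,G,B,E,F] q_used=0 → run A
t=21: queue=[A,H,D,G,B,E,F] q_used=1 → run A
t=22: queue=[A,H,D,G,B,E,F] q_used=2 → run A
t=23: queue=[H,D,G,B,E,F] q_used=0 → run H
t=24: queue=[H,D,G,B,E,F] q_used=1 → run H
t=25: queue=[H,D,G,B,E,F] q_used=2 → run H
t=26: queue=[H,D,G,B,E,F] q_used=3 → run H
t=27: queue=[D,G,B,E,F,H] q_used=0 → run D
t=28: queue=[D,G,B,E,F,H] q_used=1 → run D
t=29: queue=[D,G,B,E,F,H] q_used=2 → run D
t=30: queue=[D,G,B,E,F,H] q_used=3 → run D
t=31: queue=[G,B,E,F,H,D] q_used=0 → run G
t=32: queue=[G,B,E,F,H,D] q_used=1 → run G
t=33: queue=[G,B,E,F,H,D] q_used=2 → run G
t=34: queue=[B,E,F,H,D] q_used=0 → run B
t=35: queue=[B,E,F,H,D] q_used=1 → run B
t=36: queue=[B,E,F,H,D] q_used=2 → run B
t=37: queue=[B,E,F,H,D] q_used=3 → run B
t=38: queue=[E,F,H,D] q_used=0 → run E
t=39: queue=[E,F,H,D] q_used=1 → run E
t=40: queue=[E,F,H,D] q_used=2 → run E
t=41: queue=[E,F,H,D] q_used=3 → run E
t=42: queue=[F,H,D] q_used=0 → run F
t=43: queue=[F,H,D] q_used=1 → run F
t=44: queue=[F,H,D] q_used=2 → run F
t=45: queue=[F,H,D] q_used=3 → run F
t=46: queue=[H,D] q_used=0 → run H
t=47: queue=[H,D] q_used=1 → run H
t=48: queue=[H,D] q_used=2 → run H
t=49: queue=[D] q_used=0 → run D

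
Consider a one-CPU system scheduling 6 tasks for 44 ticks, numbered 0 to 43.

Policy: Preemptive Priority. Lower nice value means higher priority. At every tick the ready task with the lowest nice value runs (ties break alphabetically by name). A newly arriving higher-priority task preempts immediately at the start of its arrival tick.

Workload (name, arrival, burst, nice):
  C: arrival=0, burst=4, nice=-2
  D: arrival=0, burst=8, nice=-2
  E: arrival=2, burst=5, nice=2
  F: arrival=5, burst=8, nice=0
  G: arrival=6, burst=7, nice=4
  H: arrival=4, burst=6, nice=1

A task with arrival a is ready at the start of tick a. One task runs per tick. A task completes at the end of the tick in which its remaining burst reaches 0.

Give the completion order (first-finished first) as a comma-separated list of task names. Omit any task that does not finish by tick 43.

completion order = C, D, F, H, E, G

t=0: ready={C,D} → run C
t=1: ready={C,D} → run C
t=2: ready={C,D,E} → run C
t=3: ready={C,D,E} → run C
t=4: ready={D,E,H} → run D
t=5: ready={D,E,F,H} → run D
t=6: ready={D,E,F,G,H} → run D
t=7: ready={D,E,F,G,H} → run D
t=8: ready={D,E,F,G,H} → run D
t=9: ready={D,E,F,G,H} → run D
t=10: ready={D,E,F,G,H} → run D
t=11: ready={D,E,F,G,H} → run D
t=12: ready={E,F,G,H} → run F
t=13: ready={E,F,G,H} → run F
t=14: ready={E,F,G,H} → run F
t=15: ready={E,F,G,H} → run F
t=16: ready={E,F,G,H} → run F
t=17: ready={E,F,G,H} → run F
t=18: ready={E,F,G,H} → run F
t=19: ready={E,F,G,H} → run F
t=20: ready={E,G,H} → run H
t=21: ready={E,G,H} → run H
t=22: ready={E,G,H} → run H
t=23: ready={E,G,H} → run H
t=24: ready={E,G,H} → run H
t=25: ready={E,G,H} → run H
t=26: ready={E,G} → run E
t=27: ready={E,G} → run E
t=28: ready={E,G} → run E
t=29: ready={E,G} → run E
t=30: ready={E,G} → run E
t=31: ready={G} → run G
t=32: ready={G} → run G
t=33: ready={G} → run G
t=34: ready={G} → run G
t=35: ready={G} → run G
t=36: ready={G} → run G
t=37: ready={G} → run G
t=38: (idle)
t=39: (idle)
t=40: (idle)
t=41: (idle)
t=42: (idle)
t=43: (idle)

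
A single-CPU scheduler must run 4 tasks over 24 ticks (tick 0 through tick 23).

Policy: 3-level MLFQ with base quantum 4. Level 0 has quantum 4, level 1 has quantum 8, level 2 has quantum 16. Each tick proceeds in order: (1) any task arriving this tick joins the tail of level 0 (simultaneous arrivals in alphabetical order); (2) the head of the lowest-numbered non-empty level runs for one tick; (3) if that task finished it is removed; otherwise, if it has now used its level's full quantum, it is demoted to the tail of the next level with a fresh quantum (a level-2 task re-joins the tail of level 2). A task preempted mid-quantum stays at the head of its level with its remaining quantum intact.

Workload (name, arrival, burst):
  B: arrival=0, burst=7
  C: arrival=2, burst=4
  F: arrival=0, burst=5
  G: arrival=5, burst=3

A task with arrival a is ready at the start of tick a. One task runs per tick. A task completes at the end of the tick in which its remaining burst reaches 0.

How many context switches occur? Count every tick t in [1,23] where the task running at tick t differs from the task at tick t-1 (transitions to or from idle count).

t=0: L0/L1/L2 = BF/-/- → run B
t=1: L0/L1/L2 = BF/-/- → run B
t=2: L0/L1/L2 = BFC/-/- → run B
t=3: L0/L1/L2 = BFC/-/- → run B
t=4: L0/L1/L2 = FC/B/- → run F
t=5: L0/L1/L2 = FCG/B/- → run F
t=6: L0/L1/L2 = FCG/B/- → run F
t=7: L0/L1/L2 = FCG/B/- → run F
t=8: L0/L1/L2 = CG/BF/- → run C
t=9: L0/L1/L2 = CG/BF/- → run C
t=10: L0/L1/L2 = CG/BF/- → run C
t=11: L0/L1/L2 = CG/BF/- → run C
t=12: L0/L1/L2 = G/BF/- → run G
t=13: L0/L1/L2 = G/BF/- → run G
t=14: L0/L1/L2 = G/BF/- → run G
t=15: L0/L1/L2 = -/BF/- → run B
t=16: L0/L1/L2 = -/BF/- → run B
t=17: L0/L1/L2 = -/BF/- → run B
t=18: L0/L1/L2 = -/F/- → run F
t=19: (idle)
t=20: (idle)
t=21: (idle)
t=22: (idle)
t=23: (idle)

context switches = 6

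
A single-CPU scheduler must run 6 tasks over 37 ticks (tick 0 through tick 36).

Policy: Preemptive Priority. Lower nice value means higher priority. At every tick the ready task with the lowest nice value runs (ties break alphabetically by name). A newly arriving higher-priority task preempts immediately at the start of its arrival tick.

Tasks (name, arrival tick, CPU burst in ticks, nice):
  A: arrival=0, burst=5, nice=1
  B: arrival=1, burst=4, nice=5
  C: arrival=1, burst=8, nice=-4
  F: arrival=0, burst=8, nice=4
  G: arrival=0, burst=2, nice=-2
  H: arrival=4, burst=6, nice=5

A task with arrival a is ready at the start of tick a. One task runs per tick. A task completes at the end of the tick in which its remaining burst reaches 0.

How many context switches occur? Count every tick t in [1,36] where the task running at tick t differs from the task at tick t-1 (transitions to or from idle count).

context switches = 7

t=0: ready={A,F,G} → run G
t=1: ready={A,B,C,F,G} → run C
t=2: ready={A,B,C,F,G} → run C
t=3: ready={A,B,C,F,G} → run C
t=4: ready={A,B,C,F,G,H} → run C
t=5: ready={A,B,C,F,G,H} → run C
t=6: ready={A,B,C,F,G,H} → run C
t=7: ready={A,B,C,F,G,H} → run C
t=8: ready={A,B,C,F,G,H} → run C
t=9: ready={A,B,F,G,H} → run G
t=10: ready={A,B,F,H} → run A
t=11: ready={A,B,F,H} → run A
t=12: ready={A,B,F,H} → run A
t=13: ready={A,B,F,H} → run A
t=14: ready={A,B,F,H} → run A
t=15: ready={B,F,H} → run F
t=16: ready={B,F,H} → run F
t=17: ready={B,F,H} → run F
t=18: ready={B,F,H} → run F
t=19: ready={B,F,H} → run F
t=20: ready={B,F,H} → run F
t=21: ready={B,F,H} → run F
t=22: ready={B,F,H} → run F
t=23: ready={B,H} → run B
t=24: ready={B,H} → run B
t=25: ready={B,H} → run B
t=26: ready={B,H} → run B
t=27: ready={H} → run H
t=28: ready={H} → run H
t=29: ready={H} → run H
t=30: ready={H} → run H
t=31: ready={H} → run H
t=32: ready={H} → run H
t=33: (idle)
t=34: (idle)
t=35: (idle)
t=36: (idle)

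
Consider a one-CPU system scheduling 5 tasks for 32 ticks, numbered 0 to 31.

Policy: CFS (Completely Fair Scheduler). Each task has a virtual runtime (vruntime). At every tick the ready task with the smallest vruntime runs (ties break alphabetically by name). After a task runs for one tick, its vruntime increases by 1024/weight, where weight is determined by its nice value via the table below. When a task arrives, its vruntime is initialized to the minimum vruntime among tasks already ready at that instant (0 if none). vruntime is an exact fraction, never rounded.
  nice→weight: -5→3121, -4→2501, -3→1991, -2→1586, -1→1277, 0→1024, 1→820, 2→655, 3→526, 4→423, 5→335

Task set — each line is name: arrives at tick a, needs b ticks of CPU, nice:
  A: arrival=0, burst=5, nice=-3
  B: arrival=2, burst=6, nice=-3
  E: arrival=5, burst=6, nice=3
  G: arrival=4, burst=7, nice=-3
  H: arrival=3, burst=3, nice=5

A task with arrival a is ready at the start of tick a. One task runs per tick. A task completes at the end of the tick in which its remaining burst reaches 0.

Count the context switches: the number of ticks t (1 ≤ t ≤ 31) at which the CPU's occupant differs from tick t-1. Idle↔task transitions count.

context switches = 23

t=0: vr[A=0] → run A
t=1: vr[A=1024/1991] → run A
t=2: vr[A=2048/1991 B=2048/1991] → run A
t=3: vr[A=3072/1991 B=2048/1991 H=2048/1991] → run B
t=4: vr[A=3072/1991 B=3072/1991 G=2048/1991 H=2048/1991] → run G
t=5: vr[A=3072/1991 B=3072/1991 E=2048/1991 G=3072/1991 H=2048/1991] → run E
t=6: vr[A=3072/1991 B=3072/1991 E=1558016/523633 G=3072/1991 H=2048/1991] → run H
t=7: vr[A=3072/1991 B=3072/1991 E=1558016/523633 G=3072/1991 H=2724864/666985] → run A
t=8: vr[A=4096/1991 B=3072/1991 E=1558016/523633 G=3072/1991 H=2724864/666985] → run B
t=9: vr[A=4096/1991 B=4096/1991 E=1558016/523633 G=3072/1991 H=2724864/666985] → run G
t=10: vr[A=4096/1991 B=4096/1991 E=1558016/523633 G=4096/1991 H=2724864/666985] → run A
t=11: vr[B=4096/1991 E=1558016/523633 G=4096/1991 H=2724864/666985] → run B
t=12: vr[B=5120/1991 E=1558016/523633 G=4096/1991 H=2724864/666985] → run G
t=13: vr[B=5120/1991 E=1558016/523633 G=5120/1991 H=2724864/666985] → run B
t=14: vr[B=6144/1991 E=1558016/523633 G=5120/1991 H=2724864/666985] → run G
t=15: vr[B=6144/1991 E=1558016/523633 G=6144/1991 H=2724864/666985] → run E
t=16: vr[B=6144/1991 E=2577408/523633 G=6144/1991 H=2724864/666985] → run B
t=17: vr[B=7168/1991 E=2577408/523633 G=6144/1991 H=2724864/666985] → run G
t=18: vr[B=7168/1991 E=2577408/523633 G=7168/1991 H=2724864/666985] → run B
t=19: vr[E=2577408/523633 G=7168/1991 H=2724864/666985] → run G
t=20: vr[E=2577408/523633 G=8192/1991 H=2724864/666985] → run H
t=21: vr[E=2577408/523633 G=8192/1991 H=4763648/666985] → run G
t=22: vr[E=2577408/523633 H=4763648/666985] → run E
t=23: vr[E=3596800/523633 H=4763648/666985] → run E
t=24: vr[E=4616192/523633 H=4763648/666985] → run H
t=25: vr[E=4616192/523633] → run E
t=26: vr[E=5635584/523633] → run E
t=27: (idle)
t=28: (idle)
t=29: (idle)
t=30: (idle)
t=31: (idle)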